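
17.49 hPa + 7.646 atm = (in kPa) 776.5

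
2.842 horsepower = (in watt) 2119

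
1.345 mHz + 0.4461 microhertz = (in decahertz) 0.0001345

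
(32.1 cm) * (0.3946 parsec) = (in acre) 9.658e+11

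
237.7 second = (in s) 237.7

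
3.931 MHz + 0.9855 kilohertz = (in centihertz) 3.932e+08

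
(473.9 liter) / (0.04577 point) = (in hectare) 2.935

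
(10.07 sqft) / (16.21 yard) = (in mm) 63.12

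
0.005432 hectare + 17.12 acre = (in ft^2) 7.463e+05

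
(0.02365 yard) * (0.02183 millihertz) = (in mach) 1.386e-09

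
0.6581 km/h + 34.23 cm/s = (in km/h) 1.89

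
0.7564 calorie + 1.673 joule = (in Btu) 0.004585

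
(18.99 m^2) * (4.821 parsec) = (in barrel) 1.777e+19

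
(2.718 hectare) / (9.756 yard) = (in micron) 3.047e+09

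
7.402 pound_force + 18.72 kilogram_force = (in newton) 216.5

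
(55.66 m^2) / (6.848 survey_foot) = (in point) 7.559e+04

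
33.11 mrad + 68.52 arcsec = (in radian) 0.03344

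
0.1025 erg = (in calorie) 2.45e-09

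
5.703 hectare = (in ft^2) 6.139e+05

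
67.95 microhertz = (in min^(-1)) 0.004077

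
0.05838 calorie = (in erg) 2.443e+06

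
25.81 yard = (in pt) 6.69e+04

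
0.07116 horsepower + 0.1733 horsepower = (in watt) 182.3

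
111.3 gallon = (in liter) 421.3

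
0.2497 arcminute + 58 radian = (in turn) 9.231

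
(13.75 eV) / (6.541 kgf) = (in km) 3.434e-23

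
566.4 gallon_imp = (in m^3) 2.575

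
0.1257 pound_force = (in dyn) 5.591e+04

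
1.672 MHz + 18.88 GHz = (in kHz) 1.888e+07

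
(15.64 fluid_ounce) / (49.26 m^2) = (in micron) 9.39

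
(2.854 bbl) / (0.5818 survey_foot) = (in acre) 0.0006323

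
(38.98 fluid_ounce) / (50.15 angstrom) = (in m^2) 2.299e+05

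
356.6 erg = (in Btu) 3.38e-08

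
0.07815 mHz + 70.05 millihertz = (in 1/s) 0.07013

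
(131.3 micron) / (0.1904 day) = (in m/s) 7.981e-09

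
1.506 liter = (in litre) 1.506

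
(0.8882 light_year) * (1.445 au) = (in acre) 4.489e+23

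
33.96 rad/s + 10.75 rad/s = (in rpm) 426.9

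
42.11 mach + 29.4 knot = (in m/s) 1.435e+04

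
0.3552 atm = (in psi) 5.22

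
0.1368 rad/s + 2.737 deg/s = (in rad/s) 0.1846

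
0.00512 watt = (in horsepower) 6.866e-06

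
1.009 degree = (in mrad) 17.61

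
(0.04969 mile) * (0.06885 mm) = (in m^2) 0.005506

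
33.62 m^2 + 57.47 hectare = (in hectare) 57.47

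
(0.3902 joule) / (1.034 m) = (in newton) 0.3774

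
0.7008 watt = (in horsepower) 0.0009398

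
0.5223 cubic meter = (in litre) 522.3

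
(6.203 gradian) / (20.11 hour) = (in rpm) 1.285e-05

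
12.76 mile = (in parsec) 6.655e-13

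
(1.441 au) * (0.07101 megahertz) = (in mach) 4.496e+13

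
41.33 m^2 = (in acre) 0.01021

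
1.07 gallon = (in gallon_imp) 0.891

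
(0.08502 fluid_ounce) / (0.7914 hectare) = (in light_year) 3.358e-26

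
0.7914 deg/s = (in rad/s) 0.01381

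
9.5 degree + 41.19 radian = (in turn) 6.582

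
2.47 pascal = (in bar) 2.47e-05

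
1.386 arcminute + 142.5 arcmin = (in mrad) 41.85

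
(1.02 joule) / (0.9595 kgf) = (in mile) 6.736e-05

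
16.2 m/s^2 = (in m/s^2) 16.2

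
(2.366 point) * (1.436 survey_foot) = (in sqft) 0.003932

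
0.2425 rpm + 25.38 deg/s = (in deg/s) 26.83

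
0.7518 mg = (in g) 0.0007518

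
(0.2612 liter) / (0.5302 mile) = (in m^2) 3.061e-07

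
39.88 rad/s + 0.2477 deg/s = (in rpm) 380.9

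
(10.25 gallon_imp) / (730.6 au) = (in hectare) 4.263e-20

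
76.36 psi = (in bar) 5.265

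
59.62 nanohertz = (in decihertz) 5.962e-07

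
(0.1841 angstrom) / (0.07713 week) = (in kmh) 1.421e-15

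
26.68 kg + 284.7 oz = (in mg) 3.475e+07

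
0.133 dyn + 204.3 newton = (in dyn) 2.043e+07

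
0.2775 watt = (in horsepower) 0.0003721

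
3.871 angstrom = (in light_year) 4.092e-26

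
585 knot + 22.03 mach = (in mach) 22.91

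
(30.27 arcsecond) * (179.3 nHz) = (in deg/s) 1.508e-09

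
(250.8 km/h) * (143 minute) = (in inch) 2.353e+07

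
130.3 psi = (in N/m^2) 8.984e+05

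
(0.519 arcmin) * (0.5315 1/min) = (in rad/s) 1.337e-06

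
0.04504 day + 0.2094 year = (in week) 10.93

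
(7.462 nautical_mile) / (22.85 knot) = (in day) 0.01361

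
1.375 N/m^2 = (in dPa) 13.75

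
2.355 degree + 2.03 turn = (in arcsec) 2.639e+06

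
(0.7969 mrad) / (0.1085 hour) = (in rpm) 1.948e-05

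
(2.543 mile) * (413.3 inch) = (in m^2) 4.296e+04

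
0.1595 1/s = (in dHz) 1.595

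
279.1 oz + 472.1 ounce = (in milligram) 2.13e+07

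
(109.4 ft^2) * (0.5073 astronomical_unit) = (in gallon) 2.038e+14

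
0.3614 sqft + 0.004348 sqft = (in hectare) 3.398e-06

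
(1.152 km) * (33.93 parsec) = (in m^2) 1.206e+21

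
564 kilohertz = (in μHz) 5.64e+11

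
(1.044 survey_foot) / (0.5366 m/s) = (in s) 0.593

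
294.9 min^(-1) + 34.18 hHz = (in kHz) 3.423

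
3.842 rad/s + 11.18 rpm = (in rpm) 47.87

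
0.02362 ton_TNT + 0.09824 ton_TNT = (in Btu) 4.833e+05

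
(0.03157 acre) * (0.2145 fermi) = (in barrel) 1.724e-13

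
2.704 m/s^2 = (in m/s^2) 2.704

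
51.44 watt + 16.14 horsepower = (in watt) 1.209e+04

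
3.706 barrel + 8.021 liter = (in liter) 597.2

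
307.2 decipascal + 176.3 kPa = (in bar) 1.763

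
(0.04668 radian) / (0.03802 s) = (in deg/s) 70.35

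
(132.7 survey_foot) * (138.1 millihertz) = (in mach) 0.0164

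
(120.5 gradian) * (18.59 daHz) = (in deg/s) 2.016e+04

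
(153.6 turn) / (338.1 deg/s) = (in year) 5.186e-06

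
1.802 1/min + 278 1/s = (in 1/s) 278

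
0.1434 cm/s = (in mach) 4.211e-06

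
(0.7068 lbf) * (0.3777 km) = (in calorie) 283.8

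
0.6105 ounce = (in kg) 0.01731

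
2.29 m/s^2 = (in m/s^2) 2.29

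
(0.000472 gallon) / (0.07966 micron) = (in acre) 0.005542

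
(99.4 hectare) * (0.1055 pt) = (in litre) 3.699e+04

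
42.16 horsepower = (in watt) 3.144e+04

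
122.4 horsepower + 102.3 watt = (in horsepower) 122.5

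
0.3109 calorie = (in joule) 1.301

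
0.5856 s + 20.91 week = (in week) 20.91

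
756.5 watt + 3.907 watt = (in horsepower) 1.02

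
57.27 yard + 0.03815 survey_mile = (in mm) 1.138e+05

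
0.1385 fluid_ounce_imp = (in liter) 0.003935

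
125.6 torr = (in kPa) 16.75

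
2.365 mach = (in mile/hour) 1801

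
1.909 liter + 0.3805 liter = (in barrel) 0.0144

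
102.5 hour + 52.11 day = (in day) 56.38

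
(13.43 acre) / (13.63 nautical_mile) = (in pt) 6103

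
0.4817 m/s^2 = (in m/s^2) 0.4817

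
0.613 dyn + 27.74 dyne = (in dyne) 28.35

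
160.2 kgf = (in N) 1571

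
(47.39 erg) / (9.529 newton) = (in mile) 3.09e-10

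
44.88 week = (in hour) 7540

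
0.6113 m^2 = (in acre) 0.0001511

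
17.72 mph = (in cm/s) 792.2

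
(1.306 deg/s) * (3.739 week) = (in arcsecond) 1.063e+10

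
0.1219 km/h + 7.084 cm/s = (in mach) 0.0003075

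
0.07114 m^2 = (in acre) 1.758e-05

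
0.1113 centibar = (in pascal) 111.3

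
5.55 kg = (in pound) 12.24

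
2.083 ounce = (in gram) 59.05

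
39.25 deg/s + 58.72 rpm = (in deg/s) 391.6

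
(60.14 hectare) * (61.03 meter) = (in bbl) 2.309e+08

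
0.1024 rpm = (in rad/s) 0.01072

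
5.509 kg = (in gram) 5509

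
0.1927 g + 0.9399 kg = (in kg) 0.9401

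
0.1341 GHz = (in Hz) 1.341e+08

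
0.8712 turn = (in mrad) 5474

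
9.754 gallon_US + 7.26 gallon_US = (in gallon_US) 17.01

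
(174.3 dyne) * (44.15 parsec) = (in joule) 2.375e+15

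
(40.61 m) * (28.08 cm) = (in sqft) 122.7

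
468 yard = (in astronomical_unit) 2.861e-09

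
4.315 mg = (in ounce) 0.0001522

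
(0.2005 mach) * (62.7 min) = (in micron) 2.568e+11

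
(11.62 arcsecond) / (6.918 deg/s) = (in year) 1.48e-11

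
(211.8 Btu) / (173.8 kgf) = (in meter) 131.1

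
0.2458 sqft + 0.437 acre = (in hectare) 0.1768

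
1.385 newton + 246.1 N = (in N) 247.5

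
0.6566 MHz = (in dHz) 6.566e+06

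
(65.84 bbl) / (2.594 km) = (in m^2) 0.004035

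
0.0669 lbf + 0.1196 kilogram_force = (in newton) 1.47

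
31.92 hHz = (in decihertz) 3.192e+04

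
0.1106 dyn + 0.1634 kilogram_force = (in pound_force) 0.3602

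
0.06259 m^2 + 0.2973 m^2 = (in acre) 8.893e-05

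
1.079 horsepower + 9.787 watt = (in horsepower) 1.092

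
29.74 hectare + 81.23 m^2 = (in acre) 73.51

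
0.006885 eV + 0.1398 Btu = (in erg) 1.475e+09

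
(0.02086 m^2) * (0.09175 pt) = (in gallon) 0.0001784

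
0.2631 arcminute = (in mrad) 0.07653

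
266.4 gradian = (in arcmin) 1.439e+04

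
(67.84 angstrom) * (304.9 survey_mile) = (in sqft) 0.03583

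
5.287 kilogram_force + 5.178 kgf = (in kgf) 10.46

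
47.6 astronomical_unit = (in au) 47.6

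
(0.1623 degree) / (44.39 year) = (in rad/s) 2.024e-12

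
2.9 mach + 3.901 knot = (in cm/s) 9.895e+04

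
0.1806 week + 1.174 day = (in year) 0.00668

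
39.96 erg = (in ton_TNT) 9.551e-16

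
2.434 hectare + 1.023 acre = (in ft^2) 3.066e+05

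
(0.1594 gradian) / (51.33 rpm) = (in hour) 1.294e-07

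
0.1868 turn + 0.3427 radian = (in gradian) 96.54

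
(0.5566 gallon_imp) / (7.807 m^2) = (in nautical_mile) 1.75e-07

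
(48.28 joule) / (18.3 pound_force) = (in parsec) 1.922e-17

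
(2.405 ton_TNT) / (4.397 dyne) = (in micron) 2.288e+20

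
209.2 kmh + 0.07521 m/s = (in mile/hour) 130.2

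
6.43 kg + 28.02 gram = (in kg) 6.458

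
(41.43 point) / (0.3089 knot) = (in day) 1.065e-06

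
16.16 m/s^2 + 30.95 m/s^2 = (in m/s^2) 47.11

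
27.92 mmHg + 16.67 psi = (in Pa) 1.187e+05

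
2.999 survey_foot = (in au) 6.11e-12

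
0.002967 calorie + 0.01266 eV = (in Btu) 1.177e-05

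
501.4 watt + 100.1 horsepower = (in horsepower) 100.8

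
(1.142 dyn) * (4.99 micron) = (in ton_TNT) 1.362e-20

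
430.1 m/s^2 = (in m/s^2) 430.1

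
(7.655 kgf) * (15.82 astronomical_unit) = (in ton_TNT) 4.246e+04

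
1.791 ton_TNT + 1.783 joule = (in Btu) 7.103e+06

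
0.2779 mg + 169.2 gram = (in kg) 0.1692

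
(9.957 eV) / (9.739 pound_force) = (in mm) 3.682e-17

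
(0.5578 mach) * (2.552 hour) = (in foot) 5.725e+06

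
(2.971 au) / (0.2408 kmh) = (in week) 1.099e+07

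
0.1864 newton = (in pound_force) 0.0419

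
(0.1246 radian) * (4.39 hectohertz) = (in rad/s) 54.7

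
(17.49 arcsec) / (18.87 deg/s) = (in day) 2.98e-09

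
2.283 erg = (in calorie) 5.457e-08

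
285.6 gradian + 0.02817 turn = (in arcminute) 1.603e+04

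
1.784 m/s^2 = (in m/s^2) 1.784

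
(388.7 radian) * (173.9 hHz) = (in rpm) 6.455e+07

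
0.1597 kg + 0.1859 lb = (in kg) 0.244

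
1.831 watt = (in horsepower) 0.002455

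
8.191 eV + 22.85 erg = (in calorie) 5.461e-07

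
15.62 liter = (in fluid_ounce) 528.2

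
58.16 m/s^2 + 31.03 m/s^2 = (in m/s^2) 89.19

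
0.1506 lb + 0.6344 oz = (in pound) 0.1902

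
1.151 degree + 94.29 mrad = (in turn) 0.0182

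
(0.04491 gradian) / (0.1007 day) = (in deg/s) 4.646e-06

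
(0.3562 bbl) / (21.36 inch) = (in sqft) 1.124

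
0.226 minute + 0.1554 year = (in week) 8.103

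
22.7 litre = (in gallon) 5.997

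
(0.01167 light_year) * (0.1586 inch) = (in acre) 1.099e+08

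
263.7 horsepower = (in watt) 1.966e+05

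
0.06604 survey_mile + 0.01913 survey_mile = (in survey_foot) 449.7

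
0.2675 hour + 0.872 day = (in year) 0.00242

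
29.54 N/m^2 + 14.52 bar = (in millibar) 1.452e+04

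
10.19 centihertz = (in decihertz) 1.019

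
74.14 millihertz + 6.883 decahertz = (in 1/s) 68.9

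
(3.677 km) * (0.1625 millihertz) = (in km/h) 2.151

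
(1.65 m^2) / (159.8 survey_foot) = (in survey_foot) 0.1111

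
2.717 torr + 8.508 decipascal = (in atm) 0.003583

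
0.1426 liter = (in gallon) 0.03767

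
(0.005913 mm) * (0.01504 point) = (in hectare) 3.137e-15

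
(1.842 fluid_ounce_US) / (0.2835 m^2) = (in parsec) 6.227e-21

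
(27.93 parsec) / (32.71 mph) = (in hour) 1.637e+13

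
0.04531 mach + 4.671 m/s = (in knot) 39.07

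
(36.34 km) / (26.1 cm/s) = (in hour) 38.68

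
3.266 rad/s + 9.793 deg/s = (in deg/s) 196.9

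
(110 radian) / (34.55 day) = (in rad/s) 3.685e-05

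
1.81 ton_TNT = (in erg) 7.573e+16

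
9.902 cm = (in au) 6.619e-13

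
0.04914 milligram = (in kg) 4.914e-08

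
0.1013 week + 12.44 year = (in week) 648.8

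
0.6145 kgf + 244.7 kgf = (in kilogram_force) 245.3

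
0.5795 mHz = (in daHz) 5.795e-05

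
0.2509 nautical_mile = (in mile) 0.2887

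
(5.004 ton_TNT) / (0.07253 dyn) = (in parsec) 0.9355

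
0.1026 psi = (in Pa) 707.4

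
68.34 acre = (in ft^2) 2.977e+06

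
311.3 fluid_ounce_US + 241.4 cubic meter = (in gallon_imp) 5.31e+04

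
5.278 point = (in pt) 5.278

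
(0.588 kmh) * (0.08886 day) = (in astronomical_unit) 8.382e-09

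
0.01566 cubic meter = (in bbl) 0.0985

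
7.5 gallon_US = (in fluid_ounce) 960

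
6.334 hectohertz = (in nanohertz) 6.334e+11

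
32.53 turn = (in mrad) 2.044e+05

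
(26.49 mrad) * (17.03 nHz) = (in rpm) 4.308e-09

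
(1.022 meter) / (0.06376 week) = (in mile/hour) 5.928e-05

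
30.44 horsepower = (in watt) 2.27e+04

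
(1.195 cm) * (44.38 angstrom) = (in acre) 1.311e-14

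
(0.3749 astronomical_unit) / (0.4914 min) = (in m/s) 1.902e+09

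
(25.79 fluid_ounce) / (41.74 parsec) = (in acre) 1.463e-25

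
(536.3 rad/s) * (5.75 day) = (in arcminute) 9.159e+11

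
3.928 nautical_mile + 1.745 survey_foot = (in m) 7275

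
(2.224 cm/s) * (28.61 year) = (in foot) 6.583e+07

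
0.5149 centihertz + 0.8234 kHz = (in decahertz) 82.34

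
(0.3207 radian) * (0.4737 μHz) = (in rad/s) 1.519e-07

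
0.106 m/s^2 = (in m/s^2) 0.106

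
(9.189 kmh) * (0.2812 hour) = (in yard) 2826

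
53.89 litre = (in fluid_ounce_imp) 1897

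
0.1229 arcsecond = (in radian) 5.958e-07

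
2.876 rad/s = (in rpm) 27.46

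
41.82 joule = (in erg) 4.182e+08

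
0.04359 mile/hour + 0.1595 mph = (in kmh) 0.3268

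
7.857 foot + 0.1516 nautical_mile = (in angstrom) 2.832e+12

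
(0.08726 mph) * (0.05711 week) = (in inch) 5.305e+04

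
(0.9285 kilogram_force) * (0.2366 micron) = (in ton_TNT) 5.149e-16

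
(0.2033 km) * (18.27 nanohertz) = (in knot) 7.22e-06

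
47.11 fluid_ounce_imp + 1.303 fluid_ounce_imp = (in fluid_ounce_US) 46.51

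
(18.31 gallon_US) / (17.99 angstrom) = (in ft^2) 4.147e+08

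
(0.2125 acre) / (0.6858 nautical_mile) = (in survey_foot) 2.221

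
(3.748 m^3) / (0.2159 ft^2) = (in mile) 0.1161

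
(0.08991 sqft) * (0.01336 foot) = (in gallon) 0.008986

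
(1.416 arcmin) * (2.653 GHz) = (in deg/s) 6.261e+07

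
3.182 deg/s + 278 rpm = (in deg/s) 1671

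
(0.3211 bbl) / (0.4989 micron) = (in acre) 25.29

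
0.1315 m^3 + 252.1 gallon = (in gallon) 286.8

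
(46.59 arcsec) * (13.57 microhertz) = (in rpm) 2.927e-08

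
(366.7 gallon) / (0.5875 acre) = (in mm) 0.5838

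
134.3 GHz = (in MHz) 1.343e+05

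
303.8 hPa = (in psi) 4.406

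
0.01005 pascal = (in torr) 7.538e-05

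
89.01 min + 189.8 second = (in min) 92.17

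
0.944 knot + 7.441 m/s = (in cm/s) 792.7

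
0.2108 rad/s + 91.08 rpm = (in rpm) 93.09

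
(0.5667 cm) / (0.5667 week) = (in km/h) 5.952e-08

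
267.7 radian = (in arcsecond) 5.522e+07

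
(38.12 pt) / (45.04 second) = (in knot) 0.0005804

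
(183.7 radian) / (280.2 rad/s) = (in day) 7.588e-06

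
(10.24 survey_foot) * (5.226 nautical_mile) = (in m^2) 3.021e+04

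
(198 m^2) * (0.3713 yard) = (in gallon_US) 1.776e+04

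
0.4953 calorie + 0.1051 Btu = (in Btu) 0.1071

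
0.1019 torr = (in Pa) 13.59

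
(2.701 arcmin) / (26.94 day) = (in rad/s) 3.376e-10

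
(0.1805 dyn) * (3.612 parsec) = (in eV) 1.256e+30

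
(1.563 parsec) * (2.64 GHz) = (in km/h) 4.584e+26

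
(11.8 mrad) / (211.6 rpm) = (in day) 6.163e-09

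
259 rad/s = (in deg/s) 1.484e+04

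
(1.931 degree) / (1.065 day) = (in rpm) 3.498e-06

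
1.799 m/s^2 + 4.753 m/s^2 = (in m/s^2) 6.552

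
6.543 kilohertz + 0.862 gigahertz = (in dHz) 8.62e+09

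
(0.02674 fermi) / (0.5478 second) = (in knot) 9.489e-17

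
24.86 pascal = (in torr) 0.1865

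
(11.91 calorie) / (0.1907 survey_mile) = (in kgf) 0.01656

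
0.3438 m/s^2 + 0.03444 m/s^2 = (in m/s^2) 0.3782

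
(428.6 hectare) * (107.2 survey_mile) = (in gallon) 1.953e+14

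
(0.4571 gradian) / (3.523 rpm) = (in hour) 5.406e-06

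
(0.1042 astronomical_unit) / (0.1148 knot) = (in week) 4.364e+05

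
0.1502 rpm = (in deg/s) 0.9012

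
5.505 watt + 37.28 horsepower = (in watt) 2.781e+04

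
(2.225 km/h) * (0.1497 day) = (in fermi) 7.994e+18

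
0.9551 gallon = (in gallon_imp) 0.7953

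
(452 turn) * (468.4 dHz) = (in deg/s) 7.622e+06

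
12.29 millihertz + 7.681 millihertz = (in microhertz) 1.997e+04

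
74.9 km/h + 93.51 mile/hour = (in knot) 121.7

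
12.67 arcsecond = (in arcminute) 0.2112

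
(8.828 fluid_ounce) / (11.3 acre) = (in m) 5.709e-09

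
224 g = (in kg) 0.224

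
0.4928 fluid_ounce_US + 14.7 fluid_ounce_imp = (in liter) 0.4322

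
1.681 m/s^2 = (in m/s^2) 1.681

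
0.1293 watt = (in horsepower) 0.0001734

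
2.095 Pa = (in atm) 2.068e-05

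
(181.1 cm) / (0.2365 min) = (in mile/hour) 0.2855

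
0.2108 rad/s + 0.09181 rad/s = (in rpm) 2.89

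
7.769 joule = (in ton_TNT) 1.857e-09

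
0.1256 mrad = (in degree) 0.007196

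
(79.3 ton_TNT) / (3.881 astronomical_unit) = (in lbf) 0.1285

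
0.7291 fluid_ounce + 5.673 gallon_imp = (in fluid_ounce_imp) 908.4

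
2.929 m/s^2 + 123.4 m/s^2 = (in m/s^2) 126.3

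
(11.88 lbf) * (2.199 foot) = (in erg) 3.542e+08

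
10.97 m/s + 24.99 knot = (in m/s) 23.83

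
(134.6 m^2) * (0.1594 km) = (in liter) 2.146e+07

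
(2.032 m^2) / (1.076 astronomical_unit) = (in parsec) 4.091e-28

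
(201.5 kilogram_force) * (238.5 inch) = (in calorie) 2861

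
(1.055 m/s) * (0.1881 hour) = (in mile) 0.4439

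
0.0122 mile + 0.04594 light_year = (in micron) 4.346e+20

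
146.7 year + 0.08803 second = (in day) 5.355e+04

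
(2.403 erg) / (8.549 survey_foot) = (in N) 9.222e-08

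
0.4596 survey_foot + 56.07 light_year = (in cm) 5.305e+19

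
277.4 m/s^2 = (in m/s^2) 277.4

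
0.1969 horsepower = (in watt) 146.8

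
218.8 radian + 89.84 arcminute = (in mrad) 2.188e+05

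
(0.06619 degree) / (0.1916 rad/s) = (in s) 0.006029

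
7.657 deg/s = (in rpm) 1.276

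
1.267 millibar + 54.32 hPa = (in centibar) 5.559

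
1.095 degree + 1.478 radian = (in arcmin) 5147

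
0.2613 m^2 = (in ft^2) 2.813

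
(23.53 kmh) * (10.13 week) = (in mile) 2.488e+04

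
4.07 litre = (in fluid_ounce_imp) 143.2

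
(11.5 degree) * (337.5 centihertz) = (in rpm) 6.469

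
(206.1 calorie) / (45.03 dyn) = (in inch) 7.539e+07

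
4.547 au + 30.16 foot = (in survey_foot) 2.232e+12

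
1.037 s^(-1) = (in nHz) 1.037e+09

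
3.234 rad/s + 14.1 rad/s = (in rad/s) 17.33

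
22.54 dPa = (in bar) 2.254e-05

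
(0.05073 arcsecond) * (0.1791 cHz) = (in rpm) 4.206e-09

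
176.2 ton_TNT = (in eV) 4.601e+30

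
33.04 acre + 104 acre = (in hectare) 55.46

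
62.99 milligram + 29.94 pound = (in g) 1.358e+04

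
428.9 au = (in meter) 6.416e+13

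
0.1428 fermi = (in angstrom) 1.428e-06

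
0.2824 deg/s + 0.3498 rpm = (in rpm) 0.3969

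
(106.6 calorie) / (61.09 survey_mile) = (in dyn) 453.7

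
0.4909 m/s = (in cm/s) 49.09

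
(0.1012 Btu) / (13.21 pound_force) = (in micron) 1.817e+06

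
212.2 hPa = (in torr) 159.2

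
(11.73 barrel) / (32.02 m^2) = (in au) 3.893e-13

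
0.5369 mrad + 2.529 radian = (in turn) 0.4026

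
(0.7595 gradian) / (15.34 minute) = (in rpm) 0.0001238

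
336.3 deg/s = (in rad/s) 5.87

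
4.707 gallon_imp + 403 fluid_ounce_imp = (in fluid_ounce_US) 1111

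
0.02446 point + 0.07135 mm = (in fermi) 7.998e+10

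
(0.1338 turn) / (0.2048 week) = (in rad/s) 6.787e-06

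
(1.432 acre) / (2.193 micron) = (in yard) 2.89e+09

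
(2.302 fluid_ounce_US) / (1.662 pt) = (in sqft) 1.25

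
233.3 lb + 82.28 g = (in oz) 3736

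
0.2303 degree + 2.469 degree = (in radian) 0.04711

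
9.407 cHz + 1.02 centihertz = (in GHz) 1.043e-10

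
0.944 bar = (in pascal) 9.44e+04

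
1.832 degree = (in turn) 0.005089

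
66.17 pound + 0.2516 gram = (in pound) 66.17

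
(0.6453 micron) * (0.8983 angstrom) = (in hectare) 5.797e-21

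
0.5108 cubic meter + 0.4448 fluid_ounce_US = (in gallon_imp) 112.4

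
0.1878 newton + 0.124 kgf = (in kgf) 0.1432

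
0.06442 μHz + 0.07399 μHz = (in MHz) 1.384e-13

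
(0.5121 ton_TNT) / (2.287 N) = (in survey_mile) 5.821e+05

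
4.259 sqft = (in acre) 9.777e-05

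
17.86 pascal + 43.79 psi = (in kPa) 301.9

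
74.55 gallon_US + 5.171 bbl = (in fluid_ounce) 3.734e+04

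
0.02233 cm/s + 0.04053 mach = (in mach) 0.04053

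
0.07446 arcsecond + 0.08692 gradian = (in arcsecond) 281.7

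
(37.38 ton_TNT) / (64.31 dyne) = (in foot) 7.979e+14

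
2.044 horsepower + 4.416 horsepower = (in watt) 4817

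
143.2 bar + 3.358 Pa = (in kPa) 1.432e+04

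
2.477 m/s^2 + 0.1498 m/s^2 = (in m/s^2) 2.627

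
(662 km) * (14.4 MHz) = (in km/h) 3.432e+13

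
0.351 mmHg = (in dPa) 468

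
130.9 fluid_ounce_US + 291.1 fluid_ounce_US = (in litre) 12.48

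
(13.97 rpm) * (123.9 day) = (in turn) 2.492e+06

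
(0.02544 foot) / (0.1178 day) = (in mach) 2.237e-09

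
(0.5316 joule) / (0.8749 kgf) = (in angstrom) 6.196e+08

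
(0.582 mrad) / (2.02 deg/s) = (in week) 2.729e-08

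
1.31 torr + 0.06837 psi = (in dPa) 6460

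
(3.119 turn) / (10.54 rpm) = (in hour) 0.004932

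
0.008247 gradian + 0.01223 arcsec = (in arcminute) 0.4455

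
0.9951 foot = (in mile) 0.0001885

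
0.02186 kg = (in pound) 0.04819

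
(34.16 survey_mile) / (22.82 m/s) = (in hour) 0.6692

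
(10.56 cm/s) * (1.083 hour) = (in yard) 450.3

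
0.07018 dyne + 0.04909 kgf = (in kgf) 0.04909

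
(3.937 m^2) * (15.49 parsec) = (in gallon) 4.971e+20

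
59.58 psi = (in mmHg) 3081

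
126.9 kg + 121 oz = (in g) 1.303e+05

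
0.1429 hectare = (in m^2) 1429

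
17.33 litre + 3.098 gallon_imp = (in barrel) 0.1976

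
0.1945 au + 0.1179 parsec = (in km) 3.638e+12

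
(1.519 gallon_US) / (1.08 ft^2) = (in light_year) 6.057e-18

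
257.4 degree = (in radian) 4.492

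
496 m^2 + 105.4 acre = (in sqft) 4.597e+06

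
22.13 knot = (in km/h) 40.98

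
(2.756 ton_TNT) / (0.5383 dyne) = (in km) 2.142e+12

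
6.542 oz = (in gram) 185.5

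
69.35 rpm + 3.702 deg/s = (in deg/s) 419.8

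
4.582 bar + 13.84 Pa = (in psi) 66.46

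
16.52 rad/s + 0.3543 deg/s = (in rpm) 157.8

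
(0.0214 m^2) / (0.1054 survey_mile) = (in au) 8.433e-16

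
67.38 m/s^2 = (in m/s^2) 67.38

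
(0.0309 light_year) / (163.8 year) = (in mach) 166.2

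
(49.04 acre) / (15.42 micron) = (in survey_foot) 4.222e+10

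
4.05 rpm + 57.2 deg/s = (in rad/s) 1.422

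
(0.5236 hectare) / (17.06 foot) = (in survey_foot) 3304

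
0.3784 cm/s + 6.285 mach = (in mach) 6.285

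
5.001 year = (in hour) 4.381e+04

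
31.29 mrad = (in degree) 1.793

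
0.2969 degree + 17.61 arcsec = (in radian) 0.005267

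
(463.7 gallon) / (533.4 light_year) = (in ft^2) 3.744e-18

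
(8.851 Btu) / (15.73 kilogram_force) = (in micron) 6.054e+07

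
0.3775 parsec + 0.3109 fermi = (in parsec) 0.3775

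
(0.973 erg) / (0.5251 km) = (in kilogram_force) 1.89e-11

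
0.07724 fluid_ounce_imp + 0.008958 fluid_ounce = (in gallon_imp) 0.000541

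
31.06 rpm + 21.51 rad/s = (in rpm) 236.5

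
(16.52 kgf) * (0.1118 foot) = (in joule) 5.521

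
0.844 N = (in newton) 0.844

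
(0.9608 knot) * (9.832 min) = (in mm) 2.916e+05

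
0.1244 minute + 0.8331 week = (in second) 5.039e+05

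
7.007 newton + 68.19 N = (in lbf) 16.9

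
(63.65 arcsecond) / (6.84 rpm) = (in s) 0.0004308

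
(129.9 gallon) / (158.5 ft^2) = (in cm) 3.339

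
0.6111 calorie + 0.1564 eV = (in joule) 2.557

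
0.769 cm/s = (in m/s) 0.00769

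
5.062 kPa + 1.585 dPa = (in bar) 0.05062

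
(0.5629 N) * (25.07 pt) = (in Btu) 4.719e-06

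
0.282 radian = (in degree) 16.16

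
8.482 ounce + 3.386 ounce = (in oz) 11.87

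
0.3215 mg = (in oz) 1.134e-05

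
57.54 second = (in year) 1.825e-06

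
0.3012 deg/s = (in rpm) 0.0502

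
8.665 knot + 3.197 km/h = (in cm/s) 534.6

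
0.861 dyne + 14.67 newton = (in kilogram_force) 1.496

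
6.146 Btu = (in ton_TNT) 1.55e-06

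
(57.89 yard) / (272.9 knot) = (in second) 0.377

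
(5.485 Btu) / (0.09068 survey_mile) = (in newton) 39.65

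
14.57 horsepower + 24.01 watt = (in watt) 1.089e+04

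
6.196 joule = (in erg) 6.196e+07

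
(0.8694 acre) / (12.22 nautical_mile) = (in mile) 9.66e-05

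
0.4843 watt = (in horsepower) 0.0006495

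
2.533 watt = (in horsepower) 0.003397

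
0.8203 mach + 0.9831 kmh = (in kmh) 1007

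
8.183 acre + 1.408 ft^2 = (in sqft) 3.565e+05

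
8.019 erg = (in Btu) 7.601e-10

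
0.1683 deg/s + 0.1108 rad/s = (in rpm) 1.086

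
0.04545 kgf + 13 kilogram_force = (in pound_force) 28.76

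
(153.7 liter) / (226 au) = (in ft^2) 4.893e-14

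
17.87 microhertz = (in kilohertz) 1.787e-08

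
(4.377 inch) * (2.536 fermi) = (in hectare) 2.819e-20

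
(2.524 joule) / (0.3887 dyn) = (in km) 649.3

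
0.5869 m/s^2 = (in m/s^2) 0.5869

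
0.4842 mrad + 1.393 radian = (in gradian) 88.71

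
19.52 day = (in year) 0.05348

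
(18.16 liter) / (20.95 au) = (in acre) 1.432e-18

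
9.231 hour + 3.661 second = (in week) 0.05495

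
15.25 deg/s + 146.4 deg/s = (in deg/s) 161.7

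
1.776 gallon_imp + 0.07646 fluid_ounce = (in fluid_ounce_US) 273.1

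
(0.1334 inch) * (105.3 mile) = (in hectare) 0.05742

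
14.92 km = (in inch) 5.874e+05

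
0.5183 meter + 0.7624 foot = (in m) 0.7507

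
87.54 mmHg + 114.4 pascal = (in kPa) 11.79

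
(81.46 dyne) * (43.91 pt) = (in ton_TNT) 3.016e-15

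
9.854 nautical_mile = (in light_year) 1.929e-12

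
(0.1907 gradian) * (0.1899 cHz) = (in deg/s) 0.0003259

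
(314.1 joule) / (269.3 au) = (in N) 7.797e-12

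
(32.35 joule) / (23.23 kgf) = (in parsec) 4.602e-18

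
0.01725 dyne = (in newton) 1.725e-07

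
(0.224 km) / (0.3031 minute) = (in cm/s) 1232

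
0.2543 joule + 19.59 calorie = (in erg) 8.222e+08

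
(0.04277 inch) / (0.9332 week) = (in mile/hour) 4.306e-09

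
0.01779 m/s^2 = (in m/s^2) 0.01779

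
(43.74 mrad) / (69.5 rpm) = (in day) 6.956e-08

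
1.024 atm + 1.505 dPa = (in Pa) 1.038e+05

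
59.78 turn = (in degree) 2.152e+04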